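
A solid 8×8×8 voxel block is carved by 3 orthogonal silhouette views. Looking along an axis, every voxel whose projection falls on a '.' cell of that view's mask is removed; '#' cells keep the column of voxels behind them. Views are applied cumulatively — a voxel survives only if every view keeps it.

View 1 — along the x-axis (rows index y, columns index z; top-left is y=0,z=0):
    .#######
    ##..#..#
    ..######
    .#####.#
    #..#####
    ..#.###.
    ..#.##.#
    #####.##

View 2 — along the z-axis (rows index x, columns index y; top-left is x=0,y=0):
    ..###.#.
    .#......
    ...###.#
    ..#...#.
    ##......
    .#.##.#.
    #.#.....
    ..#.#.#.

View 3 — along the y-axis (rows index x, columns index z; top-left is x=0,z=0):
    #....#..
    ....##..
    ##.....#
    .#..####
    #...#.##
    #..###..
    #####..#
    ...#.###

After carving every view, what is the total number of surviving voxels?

remaining voxels: 56

start: 8×8×8 = 512 voxels
V1 x: intersect with YZ mask (44 set) -- 352 left
V2 z: intersect with XY mask (22 set) -- 119 left
V3 y: intersect with XZ mask (30 set) -- 56 left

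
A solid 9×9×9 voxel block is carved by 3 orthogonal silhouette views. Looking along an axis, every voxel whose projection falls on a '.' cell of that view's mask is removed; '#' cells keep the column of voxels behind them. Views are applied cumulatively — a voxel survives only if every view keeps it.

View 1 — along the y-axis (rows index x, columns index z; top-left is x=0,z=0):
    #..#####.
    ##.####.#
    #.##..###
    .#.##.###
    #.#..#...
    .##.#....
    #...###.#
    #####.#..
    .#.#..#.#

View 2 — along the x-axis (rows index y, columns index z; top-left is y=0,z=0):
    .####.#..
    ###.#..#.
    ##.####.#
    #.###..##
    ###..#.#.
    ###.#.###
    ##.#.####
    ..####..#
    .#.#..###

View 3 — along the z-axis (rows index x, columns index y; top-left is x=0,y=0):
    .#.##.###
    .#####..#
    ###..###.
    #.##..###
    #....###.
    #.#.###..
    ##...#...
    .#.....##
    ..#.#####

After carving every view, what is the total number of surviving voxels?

|visual hull| = 150

start: 9×9×9 = 729 voxels
step 1: project along y, AND mask (46/81) → |grid| = 414
step 2: project along x, AND mask (52/81) → |grid| = 266
step 3: project along z, AND mask (45/81) → |grid| = 150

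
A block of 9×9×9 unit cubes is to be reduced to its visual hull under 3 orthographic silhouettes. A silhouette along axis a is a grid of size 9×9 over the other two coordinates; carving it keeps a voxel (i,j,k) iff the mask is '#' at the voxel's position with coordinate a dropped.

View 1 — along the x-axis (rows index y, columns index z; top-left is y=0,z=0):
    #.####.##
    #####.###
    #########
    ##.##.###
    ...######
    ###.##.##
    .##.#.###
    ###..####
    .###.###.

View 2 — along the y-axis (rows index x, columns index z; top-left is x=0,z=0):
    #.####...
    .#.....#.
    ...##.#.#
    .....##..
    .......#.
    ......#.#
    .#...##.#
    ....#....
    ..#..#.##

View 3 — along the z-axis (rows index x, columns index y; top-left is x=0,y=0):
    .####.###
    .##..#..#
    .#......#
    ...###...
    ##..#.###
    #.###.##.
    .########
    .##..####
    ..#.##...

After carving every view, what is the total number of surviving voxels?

voxel count = 99

full grid |V| = 729
V1 x: intersect with YZ mask (63 set) -- 567 left
V2 y: intersect with XZ mask (25 set) -- 178 left
V3 z: intersect with XY mask (45 set) -- 99 left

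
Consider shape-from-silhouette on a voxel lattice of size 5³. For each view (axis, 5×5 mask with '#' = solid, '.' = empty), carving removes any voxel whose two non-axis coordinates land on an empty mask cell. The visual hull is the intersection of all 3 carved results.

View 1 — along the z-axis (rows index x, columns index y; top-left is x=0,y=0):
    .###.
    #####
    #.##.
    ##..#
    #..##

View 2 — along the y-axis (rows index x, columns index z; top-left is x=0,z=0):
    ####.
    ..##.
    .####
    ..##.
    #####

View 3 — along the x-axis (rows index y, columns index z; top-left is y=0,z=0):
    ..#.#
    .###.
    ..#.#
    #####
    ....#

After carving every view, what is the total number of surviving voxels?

|visual hull| = 33

full grid |V| = 125
  1. axis=2 (XY plane), |mask|=17  ⇒  voxels=85
  2. axis=1 (XZ plane), |mask|=17  ⇒  voxels=55
  3. axis=0 (YZ plane), |mask|=13  ⇒  voxels=33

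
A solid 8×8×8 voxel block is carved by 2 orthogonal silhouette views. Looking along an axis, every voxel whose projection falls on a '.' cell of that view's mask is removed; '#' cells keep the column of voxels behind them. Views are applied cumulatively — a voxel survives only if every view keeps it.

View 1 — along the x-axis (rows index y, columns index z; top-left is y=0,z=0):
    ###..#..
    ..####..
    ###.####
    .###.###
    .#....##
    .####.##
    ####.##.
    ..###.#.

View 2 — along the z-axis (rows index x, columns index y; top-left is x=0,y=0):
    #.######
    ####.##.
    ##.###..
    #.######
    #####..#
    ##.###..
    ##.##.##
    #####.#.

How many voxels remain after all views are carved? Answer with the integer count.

before carving: 512 voxels (8×8×8)
after view 1 [x-axis, 40 of 64 cells solid] → remaining = 320
after view 2 [z-axis, 48 of 64 cells solid] → remaining = 236

236 voxels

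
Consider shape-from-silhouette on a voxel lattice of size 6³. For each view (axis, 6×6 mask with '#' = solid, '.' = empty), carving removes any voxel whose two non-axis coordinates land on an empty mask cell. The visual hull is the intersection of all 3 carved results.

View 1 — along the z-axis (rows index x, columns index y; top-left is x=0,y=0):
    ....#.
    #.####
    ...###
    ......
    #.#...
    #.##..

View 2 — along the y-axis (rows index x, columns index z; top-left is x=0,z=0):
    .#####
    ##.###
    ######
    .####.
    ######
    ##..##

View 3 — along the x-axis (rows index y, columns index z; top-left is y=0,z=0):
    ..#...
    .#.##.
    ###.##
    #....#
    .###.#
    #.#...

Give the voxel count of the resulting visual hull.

remaining voxels: 34

before carving: 216 voxels (6×6×6)
  1. axis=2 (XY plane), |mask|=14  ⇒  voxels=84
  2. axis=1 (XZ plane), |mask|=30  ⇒  voxels=72
  3. axis=0 (YZ plane), |mask|=17  ⇒  voxels=34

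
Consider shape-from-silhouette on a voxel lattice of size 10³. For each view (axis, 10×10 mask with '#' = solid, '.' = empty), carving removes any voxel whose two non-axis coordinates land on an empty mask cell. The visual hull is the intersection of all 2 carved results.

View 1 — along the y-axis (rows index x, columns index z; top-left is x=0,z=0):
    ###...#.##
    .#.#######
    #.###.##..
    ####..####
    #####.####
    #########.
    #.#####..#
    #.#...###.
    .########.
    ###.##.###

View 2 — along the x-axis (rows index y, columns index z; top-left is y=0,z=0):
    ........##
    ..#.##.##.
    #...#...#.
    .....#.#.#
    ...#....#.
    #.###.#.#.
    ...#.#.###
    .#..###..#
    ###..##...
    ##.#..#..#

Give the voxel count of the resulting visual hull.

start: 10×10×10 = 1000 voxels
after view 1 [y-axis, 74 of 100 cells solid] → remaining = 740
after view 2 [x-axis, 41 of 100 cells solid] → remaining = 299

299 voxels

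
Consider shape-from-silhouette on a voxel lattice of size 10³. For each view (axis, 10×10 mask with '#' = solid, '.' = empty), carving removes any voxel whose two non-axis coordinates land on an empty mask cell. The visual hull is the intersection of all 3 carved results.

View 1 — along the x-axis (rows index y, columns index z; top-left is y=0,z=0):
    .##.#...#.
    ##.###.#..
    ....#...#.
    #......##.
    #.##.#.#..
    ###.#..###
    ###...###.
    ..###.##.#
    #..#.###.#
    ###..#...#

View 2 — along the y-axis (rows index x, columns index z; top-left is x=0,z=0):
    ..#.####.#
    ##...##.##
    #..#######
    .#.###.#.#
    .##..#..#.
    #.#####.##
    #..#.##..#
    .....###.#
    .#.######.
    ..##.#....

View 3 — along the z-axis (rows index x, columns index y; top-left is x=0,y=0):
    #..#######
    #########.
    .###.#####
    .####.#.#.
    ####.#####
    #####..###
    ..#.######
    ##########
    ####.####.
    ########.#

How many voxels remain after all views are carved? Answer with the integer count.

initial block: 10^3 = 1000
[1] x-view keeps 50 columns → grid now 500
[2] y-view keeps 57 columns → grid now 270
[3] z-view keeps 82 columns → grid now 221

voxel count = 221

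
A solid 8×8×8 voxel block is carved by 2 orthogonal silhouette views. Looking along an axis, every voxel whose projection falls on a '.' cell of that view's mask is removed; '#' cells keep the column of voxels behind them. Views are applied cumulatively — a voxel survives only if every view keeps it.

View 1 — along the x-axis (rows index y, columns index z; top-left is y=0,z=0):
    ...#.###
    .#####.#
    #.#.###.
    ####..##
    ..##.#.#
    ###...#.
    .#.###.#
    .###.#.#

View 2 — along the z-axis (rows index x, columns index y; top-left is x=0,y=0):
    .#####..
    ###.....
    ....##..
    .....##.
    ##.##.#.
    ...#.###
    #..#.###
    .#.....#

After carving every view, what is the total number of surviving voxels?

|visual hull| = 137

full grid |V| = 512
V1 x: intersect with YZ mask (39 set) -- 312 left
V2 z: intersect with XY mask (28 set) -- 137 left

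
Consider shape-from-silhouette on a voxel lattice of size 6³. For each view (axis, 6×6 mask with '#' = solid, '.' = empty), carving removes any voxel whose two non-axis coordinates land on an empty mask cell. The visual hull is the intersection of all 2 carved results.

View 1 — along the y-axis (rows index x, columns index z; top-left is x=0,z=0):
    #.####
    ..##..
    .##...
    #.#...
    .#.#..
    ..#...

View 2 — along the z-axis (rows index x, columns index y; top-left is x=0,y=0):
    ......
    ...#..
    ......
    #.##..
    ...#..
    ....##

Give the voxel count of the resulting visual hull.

remaining voxels: 12

start: 6×6×6 = 216 voxels
after view 1 [y-axis, 14 of 36 cells solid] → remaining = 84
after view 2 [z-axis, 7 of 36 cells solid] → remaining = 12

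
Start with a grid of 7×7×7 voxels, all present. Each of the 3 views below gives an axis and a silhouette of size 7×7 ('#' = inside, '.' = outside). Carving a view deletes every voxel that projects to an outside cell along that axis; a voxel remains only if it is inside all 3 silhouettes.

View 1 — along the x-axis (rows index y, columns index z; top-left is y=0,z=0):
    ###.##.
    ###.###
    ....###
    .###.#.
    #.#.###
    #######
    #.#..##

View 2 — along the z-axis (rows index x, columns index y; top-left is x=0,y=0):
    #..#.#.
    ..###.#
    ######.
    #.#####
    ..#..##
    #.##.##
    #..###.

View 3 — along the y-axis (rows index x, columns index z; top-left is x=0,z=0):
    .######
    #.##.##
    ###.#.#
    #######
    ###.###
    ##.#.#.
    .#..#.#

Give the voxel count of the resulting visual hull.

111 voxels

start: 7×7×7 = 343 voxels
  1. axis=0 (YZ plane), |mask|=34  ⇒  voxels=238
  2. axis=2 (XY plane), |mask|=31  ⇒  voxels=148
  3. axis=1 (XZ plane), |mask|=36  ⇒  voxels=111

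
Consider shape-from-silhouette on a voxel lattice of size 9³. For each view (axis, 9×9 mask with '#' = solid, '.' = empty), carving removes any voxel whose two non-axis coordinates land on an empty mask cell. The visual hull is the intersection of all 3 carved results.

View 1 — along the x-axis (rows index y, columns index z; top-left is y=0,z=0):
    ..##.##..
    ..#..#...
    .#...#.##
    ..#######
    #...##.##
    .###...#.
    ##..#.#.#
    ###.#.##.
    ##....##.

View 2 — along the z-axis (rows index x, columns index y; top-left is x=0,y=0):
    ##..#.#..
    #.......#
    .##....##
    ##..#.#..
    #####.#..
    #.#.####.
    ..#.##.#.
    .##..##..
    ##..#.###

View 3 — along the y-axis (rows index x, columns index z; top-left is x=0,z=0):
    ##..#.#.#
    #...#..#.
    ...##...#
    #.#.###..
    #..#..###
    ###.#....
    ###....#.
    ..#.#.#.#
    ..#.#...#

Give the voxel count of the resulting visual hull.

remaining voxels: 76

start: 9×9×9 = 729 voxels
  1. axis=0 (YZ plane), |mask|=41  ⇒  voxels=369
  2. axis=2 (XY plane), |mask|=40  ⇒  voxels=171
  3. axis=1 (XZ plane), |mask|=36  ⇒  voxels=76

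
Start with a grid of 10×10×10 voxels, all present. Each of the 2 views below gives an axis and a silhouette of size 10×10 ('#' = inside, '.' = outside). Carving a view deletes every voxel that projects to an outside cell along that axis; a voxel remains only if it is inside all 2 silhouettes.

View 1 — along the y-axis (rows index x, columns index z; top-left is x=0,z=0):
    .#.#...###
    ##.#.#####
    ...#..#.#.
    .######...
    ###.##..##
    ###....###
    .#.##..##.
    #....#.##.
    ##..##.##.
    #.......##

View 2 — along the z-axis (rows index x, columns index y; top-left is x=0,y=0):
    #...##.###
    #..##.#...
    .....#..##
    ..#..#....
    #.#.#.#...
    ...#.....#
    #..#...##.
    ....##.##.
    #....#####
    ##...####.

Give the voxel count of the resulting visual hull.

full grid |V| = 1000
  1. axis=1 (XZ plane), |mask|=53  ⇒  voxels=530
  2. axis=2 (XY plane), |mask|=41  ⇒  voxels=213

|visual hull| = 213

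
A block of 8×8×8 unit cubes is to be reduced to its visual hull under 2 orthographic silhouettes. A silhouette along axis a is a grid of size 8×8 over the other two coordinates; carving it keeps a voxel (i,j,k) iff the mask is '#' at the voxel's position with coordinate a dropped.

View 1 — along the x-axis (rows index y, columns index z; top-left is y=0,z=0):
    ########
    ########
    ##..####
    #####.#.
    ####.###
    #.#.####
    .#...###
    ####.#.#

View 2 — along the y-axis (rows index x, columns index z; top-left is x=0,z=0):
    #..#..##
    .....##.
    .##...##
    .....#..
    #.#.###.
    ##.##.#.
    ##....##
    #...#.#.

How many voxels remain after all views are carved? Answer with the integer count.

remaining voxels: 184

initial block: 8^3 = 512
[1] x-view keeps 51 columns → grid now 408
[2] y-view keeps 28 columns → grid now 184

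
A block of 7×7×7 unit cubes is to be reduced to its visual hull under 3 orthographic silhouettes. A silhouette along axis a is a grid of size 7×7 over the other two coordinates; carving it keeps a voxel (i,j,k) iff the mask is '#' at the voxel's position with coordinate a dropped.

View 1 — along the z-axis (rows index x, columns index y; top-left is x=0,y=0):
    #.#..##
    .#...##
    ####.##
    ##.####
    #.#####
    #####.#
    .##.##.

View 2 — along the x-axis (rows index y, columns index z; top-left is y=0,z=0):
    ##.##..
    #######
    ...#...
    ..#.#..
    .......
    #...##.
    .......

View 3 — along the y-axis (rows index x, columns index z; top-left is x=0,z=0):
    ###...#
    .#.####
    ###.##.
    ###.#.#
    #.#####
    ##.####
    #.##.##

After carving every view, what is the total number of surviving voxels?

initial block: 7^3 = 343
carve view 1 (along z, XY-mask fill 35/49): 245 voxels remain
carve view 2 (along x, YZ-mask fill 17/49): 86 voxels remain
carve view 3 (along y, XZ-mask fill 36/49): 64 voxels remain

voxel count = 64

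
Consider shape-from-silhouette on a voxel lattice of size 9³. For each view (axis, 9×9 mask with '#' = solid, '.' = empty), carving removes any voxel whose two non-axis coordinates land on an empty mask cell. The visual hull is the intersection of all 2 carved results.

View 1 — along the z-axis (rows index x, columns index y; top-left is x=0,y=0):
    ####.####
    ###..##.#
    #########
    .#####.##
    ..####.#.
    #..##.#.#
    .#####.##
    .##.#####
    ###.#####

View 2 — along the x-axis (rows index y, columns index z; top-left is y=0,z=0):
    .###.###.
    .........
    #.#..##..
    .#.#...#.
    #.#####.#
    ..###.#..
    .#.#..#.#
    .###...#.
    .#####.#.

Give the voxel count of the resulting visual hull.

initial block: 9^3 = 729
after view 1 [z-axis, 62 of 81 cells solid] → remaining = 558
after view 2 [x-axis, 38 of 81 cells solid] → remaining = 261

remaining voxels: 261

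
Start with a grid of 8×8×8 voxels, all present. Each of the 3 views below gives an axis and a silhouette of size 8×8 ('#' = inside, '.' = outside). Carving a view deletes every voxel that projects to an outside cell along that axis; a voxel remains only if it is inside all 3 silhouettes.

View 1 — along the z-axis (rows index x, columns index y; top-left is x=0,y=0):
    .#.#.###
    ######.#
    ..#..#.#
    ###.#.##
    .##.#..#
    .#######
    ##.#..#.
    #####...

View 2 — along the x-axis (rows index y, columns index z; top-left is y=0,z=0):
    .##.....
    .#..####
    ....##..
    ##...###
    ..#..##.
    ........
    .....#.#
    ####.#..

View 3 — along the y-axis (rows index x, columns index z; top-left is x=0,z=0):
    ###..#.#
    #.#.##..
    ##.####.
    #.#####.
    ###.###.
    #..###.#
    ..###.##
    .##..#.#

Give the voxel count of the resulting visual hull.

|visual hull| = 90

initial block: 8^3 = 512
carve view 1 (along z, XY-mask fill 41/64): 328 voxels remain
carve view 2 (along x, YZ-mask fill 24/64): 133 voxels remain
carve view 3 (along y, XZ-mask fill 41/64): 90 voxels remain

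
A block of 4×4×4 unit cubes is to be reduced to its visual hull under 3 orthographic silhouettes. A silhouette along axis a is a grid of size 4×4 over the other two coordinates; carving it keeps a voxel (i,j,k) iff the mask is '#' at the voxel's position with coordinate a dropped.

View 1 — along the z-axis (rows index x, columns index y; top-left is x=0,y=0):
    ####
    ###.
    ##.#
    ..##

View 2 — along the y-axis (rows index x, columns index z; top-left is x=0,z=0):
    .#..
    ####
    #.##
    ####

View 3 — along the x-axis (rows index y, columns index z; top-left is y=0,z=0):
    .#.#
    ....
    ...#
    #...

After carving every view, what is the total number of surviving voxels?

8 voxels

start: 4×4×4 = 64 voxels
step 1: project along z, AND mask (12/16) → |grid| = 48
step 2: project along y, AND mask (12/16) → |grid| = 33
step 3: project along x, AND mask (4/16) → |grid| = 8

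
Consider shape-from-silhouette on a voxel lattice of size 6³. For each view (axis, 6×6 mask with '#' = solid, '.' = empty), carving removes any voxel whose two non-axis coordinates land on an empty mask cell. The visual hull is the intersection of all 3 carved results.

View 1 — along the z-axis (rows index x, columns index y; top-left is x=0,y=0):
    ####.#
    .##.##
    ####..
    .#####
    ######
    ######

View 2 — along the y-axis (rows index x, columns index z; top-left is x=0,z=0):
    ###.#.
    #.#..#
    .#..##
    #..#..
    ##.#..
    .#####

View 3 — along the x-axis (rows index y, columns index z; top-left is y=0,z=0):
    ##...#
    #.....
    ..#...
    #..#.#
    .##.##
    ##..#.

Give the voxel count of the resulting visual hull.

full grid |V| = 216
[1] z-view keeps 30 columns → grid now 180
[2] y-view keeps 20 columns → grid now 102
[3] x-view keeps 15 columns → grid now 39

|visual hull| = 39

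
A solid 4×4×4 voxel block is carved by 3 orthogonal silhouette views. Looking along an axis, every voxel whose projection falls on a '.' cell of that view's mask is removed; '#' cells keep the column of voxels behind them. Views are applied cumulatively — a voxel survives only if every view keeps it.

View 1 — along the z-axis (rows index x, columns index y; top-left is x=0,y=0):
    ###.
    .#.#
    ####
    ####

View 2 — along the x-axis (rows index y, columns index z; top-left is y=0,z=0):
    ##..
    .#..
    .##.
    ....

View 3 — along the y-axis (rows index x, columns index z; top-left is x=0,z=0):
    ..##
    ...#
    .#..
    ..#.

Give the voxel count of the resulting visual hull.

before carving: 64 voxels (4×4×4)
step 1: project along z, AND mask (13/16) → |grid| = 52
step 2: project along x, AND mask (5/16) → |grid| = 16
step 3: project along y, AND mask (5/16) → |grid| = 5

remaining voxels: 5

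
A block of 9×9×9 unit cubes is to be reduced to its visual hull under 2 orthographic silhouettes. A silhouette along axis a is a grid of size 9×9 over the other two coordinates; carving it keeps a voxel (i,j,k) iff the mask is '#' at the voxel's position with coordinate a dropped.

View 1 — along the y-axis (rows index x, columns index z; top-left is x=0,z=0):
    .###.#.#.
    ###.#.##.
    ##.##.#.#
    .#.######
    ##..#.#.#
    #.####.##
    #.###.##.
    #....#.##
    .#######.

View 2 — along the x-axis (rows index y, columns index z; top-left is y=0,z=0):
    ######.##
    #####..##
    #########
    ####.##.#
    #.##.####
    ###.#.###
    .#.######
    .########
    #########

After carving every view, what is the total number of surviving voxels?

|visual hull| = 405

start: 9×9×9 = 729 voxels
step 1: project along y, AND mask (53/81) → |grid| = 477
step 2: project along x, AND mask (69/81) → |grid| = 405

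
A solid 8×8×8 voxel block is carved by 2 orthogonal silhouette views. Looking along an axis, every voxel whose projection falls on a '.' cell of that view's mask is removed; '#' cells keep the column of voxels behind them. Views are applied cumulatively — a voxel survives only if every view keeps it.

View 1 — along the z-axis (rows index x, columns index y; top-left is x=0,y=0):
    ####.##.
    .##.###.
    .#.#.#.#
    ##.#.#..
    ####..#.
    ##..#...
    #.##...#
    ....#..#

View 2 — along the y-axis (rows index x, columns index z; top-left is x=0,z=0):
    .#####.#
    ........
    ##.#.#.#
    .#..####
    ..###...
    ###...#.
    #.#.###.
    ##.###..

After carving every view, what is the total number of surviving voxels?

full grid |V| = 512
carve view 1 (along z, XY-mask fill 33/64): 264 voxels remain
carve view 2 (along y, XZ-mask fill 33/64): 133 voxels remain

133 voxels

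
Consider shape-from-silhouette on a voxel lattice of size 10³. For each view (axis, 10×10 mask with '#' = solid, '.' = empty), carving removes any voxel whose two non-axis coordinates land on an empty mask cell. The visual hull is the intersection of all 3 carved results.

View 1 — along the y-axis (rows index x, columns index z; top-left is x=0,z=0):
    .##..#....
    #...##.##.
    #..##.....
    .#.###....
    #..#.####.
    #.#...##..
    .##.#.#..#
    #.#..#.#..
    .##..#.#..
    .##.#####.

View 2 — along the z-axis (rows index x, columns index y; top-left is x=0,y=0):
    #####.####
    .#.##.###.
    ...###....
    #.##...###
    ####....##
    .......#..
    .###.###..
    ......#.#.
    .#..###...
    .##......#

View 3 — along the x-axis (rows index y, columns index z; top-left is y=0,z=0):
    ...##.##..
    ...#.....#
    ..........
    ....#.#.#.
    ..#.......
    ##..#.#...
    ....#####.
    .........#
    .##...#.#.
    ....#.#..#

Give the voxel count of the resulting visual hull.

remaining voxels: 46

start: 10×10×10 = 1000 voxels
  1. axis=1 (XZ plane), |mask|=45  ⇒  voxels=450
  2. axis=2 (XY plane), |mask|=46  ⇒  voxels=205
  3. axis=0 (YZ plane), |mask|=27  ⇒  voxels=46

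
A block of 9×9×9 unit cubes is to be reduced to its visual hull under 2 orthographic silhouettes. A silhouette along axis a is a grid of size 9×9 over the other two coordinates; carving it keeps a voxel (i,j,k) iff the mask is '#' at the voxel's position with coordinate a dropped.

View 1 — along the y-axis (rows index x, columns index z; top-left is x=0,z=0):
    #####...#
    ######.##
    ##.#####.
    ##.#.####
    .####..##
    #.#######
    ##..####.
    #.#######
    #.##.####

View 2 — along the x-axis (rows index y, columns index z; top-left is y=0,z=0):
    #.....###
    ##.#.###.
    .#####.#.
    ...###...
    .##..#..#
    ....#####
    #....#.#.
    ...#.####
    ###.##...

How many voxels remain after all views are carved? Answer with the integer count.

|visual hull| = 290

full grid |V| = 729
[1] y-view keeps 63 columns → grid now 567
[2] x-view keeps 41 columns → grid now 290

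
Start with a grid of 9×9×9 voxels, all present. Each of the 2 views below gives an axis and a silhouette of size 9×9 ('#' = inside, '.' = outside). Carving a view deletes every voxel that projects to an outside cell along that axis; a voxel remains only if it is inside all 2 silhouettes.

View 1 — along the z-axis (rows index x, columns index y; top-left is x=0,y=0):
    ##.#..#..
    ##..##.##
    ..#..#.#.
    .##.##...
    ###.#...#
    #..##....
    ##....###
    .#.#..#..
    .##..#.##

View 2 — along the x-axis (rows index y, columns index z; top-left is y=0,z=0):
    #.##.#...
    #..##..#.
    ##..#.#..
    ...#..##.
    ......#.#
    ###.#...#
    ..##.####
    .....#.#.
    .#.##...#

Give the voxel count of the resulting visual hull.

before carving: 729 voxels (9×9×9)
[1] z-view keeps 38 columns → grid now 342
[2] x-view keeps 34 columns → grid now 143

voxel count = 143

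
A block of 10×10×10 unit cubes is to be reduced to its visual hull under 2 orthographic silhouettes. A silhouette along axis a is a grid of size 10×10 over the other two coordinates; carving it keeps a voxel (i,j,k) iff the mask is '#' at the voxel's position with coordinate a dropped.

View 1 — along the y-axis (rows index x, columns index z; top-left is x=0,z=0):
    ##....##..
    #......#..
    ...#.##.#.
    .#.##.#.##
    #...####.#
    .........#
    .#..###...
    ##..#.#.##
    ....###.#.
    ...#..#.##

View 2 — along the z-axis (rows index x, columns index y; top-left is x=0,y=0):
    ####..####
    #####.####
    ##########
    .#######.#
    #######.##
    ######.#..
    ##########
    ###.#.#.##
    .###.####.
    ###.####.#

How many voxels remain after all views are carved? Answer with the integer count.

start: 10×10×10 = 1000 voxels
carve view 1 (along y, XZ-mask fill 41/100): 410 voxels remain
carve view 2 (along z, XY-mask fill 83/100): 341 voxels remain

|visual hull| = 341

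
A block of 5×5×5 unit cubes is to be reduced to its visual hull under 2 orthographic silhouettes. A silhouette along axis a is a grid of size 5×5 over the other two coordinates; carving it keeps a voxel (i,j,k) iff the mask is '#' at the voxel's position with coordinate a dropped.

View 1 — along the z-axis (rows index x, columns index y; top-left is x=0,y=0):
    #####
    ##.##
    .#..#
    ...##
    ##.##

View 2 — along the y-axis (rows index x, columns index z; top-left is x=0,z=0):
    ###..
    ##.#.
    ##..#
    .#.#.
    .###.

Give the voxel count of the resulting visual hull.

remaining voxels: 49

full grid |V| = 125
[1] z-view keeps 17 columns → grid now 85
[2] y-view keeps 14 columns → grid now 49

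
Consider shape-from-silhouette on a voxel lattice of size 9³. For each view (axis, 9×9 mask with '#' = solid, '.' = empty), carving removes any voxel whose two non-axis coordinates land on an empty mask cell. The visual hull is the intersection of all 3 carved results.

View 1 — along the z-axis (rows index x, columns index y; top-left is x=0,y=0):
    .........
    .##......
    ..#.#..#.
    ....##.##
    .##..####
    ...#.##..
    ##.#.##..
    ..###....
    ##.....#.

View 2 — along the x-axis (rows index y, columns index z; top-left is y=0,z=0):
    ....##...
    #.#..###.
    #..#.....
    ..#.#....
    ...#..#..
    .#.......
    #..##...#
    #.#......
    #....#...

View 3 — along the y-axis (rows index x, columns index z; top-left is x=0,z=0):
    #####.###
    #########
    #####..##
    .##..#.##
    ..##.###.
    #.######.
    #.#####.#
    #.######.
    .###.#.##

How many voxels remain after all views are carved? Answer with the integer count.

full grid |V| = 729
[1] z-view keeps 29 columns → grid now 261
[2] x-view keeps 22 columns → grid now 72
[3] y-view keeps 61 columns → grid now 51

|visual hull| = 51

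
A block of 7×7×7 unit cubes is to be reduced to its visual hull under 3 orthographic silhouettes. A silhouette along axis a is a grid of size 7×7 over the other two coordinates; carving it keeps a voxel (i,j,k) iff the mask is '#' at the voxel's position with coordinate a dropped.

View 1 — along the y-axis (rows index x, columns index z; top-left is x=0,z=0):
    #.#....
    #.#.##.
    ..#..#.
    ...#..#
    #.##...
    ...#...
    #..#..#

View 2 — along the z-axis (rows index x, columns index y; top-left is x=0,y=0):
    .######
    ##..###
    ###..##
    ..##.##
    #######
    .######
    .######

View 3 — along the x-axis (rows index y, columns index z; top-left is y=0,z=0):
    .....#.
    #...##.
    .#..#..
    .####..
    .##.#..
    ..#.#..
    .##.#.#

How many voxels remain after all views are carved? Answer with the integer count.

remaining voxels: 31

initial block: 7^3 = 343
  1. axis=1 (XZ plane), |mask|=17  ⇒  voxels=119
  2. axis=2 (XY plane), |mask|=39  ⇒  voxels=95
  3. axis=0 (YZ plane), |mask|=19  ⇒  voxels=31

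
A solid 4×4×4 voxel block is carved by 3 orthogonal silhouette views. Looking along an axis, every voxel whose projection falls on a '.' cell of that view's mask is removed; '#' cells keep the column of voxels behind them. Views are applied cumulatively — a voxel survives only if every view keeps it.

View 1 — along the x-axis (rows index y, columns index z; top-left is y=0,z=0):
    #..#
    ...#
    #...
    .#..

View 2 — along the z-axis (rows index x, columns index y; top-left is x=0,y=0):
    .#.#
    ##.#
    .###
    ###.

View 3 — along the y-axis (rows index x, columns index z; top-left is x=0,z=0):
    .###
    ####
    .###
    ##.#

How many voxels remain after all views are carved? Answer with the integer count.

12 voxels

before carving: 64 voxels (4×4×4)
V1 x: intersect with YZ mask (5 set) -- 20 left
V2 z: intersect with XY mask (11 set) -- 13 left
V3 y: intersect with XZ mask (13 set) -- 12 left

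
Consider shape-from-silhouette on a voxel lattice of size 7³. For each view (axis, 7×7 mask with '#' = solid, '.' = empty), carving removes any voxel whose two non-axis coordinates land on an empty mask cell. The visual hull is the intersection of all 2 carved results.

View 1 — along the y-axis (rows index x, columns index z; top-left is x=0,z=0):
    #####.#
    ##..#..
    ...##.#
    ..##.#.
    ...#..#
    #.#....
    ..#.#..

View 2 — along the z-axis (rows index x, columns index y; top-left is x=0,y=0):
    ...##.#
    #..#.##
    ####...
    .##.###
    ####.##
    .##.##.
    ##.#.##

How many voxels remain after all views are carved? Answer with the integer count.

87 voxels

full grid |V| = 343
step 1: project along y, AND mask (21/49) → |grid| = 147
step 2: project along z, AND mask (31/49) → |grid| = 87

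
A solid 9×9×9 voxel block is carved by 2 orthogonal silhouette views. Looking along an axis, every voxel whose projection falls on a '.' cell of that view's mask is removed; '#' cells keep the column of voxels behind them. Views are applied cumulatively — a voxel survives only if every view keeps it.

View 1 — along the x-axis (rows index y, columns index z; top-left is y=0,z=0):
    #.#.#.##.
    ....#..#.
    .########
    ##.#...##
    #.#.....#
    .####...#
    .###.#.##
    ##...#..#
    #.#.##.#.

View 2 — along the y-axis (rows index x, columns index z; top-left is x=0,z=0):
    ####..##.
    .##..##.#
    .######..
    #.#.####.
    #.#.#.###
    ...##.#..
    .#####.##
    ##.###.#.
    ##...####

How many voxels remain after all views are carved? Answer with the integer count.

voxel count = 239

start: 9×9×9 = 729 voxels
  1. axis=0 (YZ plane), |mask|=43  ⇒  voxels=387
  2. axis=1 (XZ plane), |mask|=51  ⇒  voxels=239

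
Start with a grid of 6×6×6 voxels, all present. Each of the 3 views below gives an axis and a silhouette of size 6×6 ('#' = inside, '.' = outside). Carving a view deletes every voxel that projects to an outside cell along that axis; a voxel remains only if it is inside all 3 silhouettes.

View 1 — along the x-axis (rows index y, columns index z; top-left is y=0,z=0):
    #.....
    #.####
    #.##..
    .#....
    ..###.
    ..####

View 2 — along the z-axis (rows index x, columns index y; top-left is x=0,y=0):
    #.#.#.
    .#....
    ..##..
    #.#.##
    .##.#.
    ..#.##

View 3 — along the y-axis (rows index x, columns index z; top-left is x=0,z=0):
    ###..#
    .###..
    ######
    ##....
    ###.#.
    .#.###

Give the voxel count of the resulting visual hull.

initial block: 6^3 = 216
step 1: project along x, AND mask (17/36) → |grid| = 102
step 2: project along z, AND mask (16/36) → |grid| = 48
step 3: project along y, AND mask (23/36) → |grid| = 25

|visual hull| = 25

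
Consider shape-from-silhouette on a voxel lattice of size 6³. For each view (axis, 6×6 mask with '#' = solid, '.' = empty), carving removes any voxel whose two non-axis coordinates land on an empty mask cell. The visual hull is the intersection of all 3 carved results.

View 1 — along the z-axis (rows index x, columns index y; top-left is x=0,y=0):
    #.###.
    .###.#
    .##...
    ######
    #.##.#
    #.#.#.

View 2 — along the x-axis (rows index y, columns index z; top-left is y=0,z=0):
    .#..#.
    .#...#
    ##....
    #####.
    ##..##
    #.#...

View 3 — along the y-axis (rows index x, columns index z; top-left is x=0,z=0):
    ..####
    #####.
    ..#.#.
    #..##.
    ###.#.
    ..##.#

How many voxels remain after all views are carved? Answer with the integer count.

|visual hull| = 35

initial block: 6^3 = 216
V1 z: intersect with XY mask (23 set) -- 138 left
V2 x: intersect with YZ mask (17 set) -- 64 left
V3 y: intersect with XZ mask (21 set) -- 35 left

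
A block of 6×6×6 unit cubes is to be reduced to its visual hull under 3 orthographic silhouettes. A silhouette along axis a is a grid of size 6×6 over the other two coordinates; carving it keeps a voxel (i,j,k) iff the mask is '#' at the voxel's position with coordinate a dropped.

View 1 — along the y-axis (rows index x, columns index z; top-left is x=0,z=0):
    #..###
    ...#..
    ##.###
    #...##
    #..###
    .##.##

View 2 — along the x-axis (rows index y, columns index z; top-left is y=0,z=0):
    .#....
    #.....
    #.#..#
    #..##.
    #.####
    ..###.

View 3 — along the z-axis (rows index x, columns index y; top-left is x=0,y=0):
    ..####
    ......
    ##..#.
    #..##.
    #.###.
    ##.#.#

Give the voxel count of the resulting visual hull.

full grid |V| = 216
V1 y: intersect with XZ mask (21 set) -- 126 left
V2 x: intersect with YZ mask (16 set) -- 58 left
V3 z: intersect with XY mask (18 set) -- 35 left

35 voxels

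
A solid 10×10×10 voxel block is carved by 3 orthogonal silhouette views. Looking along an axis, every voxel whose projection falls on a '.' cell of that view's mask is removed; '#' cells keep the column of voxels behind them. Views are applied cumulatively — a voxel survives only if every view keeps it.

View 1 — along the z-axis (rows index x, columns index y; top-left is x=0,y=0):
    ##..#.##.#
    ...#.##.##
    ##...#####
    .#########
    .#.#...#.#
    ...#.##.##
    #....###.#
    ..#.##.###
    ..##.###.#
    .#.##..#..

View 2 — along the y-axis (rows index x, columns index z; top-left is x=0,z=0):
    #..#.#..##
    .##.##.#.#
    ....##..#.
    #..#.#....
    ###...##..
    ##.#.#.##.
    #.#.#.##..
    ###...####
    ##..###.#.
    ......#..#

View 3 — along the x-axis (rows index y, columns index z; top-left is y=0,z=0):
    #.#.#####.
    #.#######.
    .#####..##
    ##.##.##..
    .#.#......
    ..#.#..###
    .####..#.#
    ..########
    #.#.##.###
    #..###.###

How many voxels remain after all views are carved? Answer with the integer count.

170 voxels

initial block: 10^3 = 1000
carve view 1 (along z, XY-mask fill 57/100): 570 voxels remain
carve view 2 (along y, XZ-mask fill 48/100): 269 voxels remain
carve view 3 (along x, YZ-mask fill 63/100): 170 voxels remain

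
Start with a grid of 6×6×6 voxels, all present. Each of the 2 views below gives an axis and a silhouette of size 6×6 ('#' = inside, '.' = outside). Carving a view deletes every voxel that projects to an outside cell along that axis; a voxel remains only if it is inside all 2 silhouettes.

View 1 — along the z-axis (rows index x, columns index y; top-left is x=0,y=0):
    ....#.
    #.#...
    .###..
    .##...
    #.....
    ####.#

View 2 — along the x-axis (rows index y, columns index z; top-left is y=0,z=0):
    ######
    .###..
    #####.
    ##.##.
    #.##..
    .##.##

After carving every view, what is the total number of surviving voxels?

initial block: 6^3 = 216
  1. axis=2 (XY plane), |mask|=14  ⇒  voxels=84
  2. axis=0 (YZ plane), |mask|=25  ⇒  voxels=62

voxel count = 62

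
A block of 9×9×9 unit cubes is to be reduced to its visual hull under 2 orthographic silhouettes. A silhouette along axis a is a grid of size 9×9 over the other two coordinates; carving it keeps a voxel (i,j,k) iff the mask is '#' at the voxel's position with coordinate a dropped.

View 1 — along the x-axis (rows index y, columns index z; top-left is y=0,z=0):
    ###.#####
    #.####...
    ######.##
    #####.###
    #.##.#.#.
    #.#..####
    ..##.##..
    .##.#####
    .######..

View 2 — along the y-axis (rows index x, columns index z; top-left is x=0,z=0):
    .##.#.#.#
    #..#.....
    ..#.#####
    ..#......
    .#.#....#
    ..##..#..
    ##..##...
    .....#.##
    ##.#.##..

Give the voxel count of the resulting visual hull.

204 voxels

full grid |V| = 729
  1. axis=0 (YZ plane), |mask|=57  ⇒  voxels=513
  2. axis=1 (XZ plane), |mask|=32  ⇒  voxels=204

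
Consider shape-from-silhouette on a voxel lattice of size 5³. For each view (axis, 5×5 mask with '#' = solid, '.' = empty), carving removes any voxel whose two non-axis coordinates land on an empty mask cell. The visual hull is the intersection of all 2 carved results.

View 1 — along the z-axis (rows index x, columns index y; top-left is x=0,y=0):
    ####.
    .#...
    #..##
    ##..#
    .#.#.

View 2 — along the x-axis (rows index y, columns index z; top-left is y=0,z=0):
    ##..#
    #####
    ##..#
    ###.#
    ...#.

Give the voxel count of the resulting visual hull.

before carving: 125 voxels (5×5×5)
V1 z: intersect with XY mask (13 set) -- 65 left
V2 x: intersect with YZ mask (16 set) -- 46 left

|visual hull| = 46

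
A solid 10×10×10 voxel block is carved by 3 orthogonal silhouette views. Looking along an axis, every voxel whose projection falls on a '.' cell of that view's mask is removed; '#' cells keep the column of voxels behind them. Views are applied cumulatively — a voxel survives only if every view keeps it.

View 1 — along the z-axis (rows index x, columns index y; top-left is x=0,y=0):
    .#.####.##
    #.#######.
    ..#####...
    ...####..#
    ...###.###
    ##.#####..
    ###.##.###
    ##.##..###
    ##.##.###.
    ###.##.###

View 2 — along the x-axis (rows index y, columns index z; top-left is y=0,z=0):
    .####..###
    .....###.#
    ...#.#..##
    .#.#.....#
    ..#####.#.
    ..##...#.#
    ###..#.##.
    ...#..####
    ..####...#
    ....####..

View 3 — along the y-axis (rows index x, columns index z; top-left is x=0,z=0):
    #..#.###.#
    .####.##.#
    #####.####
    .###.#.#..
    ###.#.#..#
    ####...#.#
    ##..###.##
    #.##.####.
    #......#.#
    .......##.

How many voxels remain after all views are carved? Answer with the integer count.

before carving: 1000 voxels (10×10×10)
carve view 1 (along z, XY-mask fill 68/100): 680 voxels remain
carve view 2 (along x, YZ-mask fill 48/100): 328 voxels remain
carve view 3 (along y, XZ-mask fill 58/100): 188 voxels remain

188 voxels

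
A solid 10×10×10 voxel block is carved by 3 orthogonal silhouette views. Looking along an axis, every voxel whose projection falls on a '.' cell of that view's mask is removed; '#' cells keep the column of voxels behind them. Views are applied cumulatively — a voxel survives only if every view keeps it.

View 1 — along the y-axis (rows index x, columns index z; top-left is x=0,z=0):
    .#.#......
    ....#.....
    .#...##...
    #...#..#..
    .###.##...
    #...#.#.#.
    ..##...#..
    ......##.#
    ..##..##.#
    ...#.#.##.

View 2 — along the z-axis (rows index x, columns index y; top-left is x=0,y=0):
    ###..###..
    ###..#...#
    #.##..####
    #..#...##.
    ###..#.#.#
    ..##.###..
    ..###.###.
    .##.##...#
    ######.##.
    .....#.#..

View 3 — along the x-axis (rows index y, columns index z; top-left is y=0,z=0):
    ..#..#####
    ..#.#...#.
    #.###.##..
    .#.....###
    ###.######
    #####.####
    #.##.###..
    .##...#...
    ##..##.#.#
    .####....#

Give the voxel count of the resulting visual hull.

|visual hull| = 100

start: 10×10×10 = 1000 voxels
V1 y: intersect with XZ mask (33 set) -- 330 left
V2 z: intersect with XY mask (54 set) -- 181 left
V3 x: intersect with YZ mask (57 set) -- 100 left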